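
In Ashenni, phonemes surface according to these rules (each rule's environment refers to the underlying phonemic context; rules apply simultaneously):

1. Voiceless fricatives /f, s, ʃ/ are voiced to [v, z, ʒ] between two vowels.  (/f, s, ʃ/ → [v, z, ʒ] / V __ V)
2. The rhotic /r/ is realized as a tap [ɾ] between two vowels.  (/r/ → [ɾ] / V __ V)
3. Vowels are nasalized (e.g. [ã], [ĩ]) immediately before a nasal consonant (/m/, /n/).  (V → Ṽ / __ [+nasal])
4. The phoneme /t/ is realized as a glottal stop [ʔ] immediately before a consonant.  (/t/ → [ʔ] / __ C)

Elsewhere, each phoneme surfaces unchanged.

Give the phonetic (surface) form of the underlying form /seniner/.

[sẽnĩner]

/s/ (word-initial) fails the environment for rule 1, so it stays [s].
/e/ meets the environment for rule 3 (before a nasal consonant) → [ẽ].
/n/ stays [n].
/i/ — between /n/ and /n/, before a nasal consonant — surfaces as [ĩ] (rule 3).
/n/ stays [n].
/e/ (between /n/ and /r/): rule 3 targets it, but not before a nasal consonant → unchanged [e].
/r/ — word-final; rule 2 does not apply here → [r].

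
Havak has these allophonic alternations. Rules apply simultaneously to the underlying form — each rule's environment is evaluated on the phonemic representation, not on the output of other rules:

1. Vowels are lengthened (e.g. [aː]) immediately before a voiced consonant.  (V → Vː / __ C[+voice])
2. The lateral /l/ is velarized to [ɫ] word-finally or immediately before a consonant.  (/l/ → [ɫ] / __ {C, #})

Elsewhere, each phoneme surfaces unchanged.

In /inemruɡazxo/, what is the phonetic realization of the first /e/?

[eː]

Rule 1 applies to /e/ (between /n/ and /m/: before a voiced consonant) → [eː].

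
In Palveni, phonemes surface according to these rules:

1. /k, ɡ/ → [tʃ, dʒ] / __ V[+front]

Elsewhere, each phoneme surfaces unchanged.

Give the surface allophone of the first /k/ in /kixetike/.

[tʃ]

Rule 1 applies to /k/ (word-initial: before a front vowel) → [tʃ].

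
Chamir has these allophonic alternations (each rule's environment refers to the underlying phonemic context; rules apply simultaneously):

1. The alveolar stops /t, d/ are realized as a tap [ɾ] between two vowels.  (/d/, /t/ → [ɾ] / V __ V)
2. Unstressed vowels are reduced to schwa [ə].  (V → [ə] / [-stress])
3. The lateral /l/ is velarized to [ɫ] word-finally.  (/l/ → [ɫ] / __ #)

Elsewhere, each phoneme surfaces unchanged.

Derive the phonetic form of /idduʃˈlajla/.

[əddəʃˈlajlə]

Rule 2 applies to /i/ (word-initial: in an unstressed syllable) → [ə].
/d/ — between /i/ and /d/; rule 1 does not apply here → [d].
/d/ — between /d/ and /u/; rule 1 does not apply here → [d].
/u/ (between /d/ and /ʃ/) occurs in an unstressed syllable → [ə] by rule 2.
/ʃ/ — not in any rule's target class → [ʃ].
/l/ (between /ʃ/ and /a/): rule 3 targets it, but not word-finally → unchanged [l].
/a/ (between /l/ and /j/) is in the target of rule 2 but the environment (in an unstressed syllable) is not met → [a].
/j/ — not in any rule's target class → [j].
/l/ — between /j/ and /a/; rule 3 does not apply here → [l].
/a/ (word-final) occurs in an unstressed syllable → [ə] by rule 2.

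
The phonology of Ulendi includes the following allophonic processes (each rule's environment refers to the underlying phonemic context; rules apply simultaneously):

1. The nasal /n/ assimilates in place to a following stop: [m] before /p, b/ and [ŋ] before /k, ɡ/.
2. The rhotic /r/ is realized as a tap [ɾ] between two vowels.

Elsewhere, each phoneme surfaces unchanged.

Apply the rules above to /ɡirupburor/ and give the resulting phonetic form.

[ɡiɾupbuɾor]

Rule 2 applies to /r/ (between /i/ and /u/: between two vowels) → [ɾ].
Rule 2 applies to /r/ (between /u/ and /o/: between two vowels) → [ɾ].
/r/ — word-final; rule 2 does not apply here → [r].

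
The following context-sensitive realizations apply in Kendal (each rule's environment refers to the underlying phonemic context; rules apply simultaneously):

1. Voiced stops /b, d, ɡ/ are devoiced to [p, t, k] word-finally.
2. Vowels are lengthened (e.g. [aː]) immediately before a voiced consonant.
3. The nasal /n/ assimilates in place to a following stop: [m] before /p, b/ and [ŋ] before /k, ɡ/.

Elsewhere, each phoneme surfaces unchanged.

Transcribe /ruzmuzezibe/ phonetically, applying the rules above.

[ruːzmuːzeːziːbe]

/u/ meets the environment for rule 2 (before a voiced consonant) → [uː].
/u/ (between /m/ and /z/): before a voiced consonant, so rule 2 applies → [uː].
/e/ (between /z/ and /z/): before a voiced consonant, so rule 2 applies → [eː].
/i/ (between /z/ and /b/) occurs before a voiced consonant → [iː] by rule 2.
/b/ (between /i/ and /e/) is in the target of rule 1 but the environment (word-finally) is not met → [b].
/e/ (word-final): rule 2 targets it, but not before a voiced consonant → unchanged [e].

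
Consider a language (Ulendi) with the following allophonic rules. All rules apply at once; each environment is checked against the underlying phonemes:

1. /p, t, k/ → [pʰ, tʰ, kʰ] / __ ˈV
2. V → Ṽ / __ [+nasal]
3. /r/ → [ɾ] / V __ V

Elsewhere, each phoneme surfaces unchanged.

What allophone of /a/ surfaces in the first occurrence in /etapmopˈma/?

/a/ — between /t/ and /p/; rule 2 does not apply here → [a].

[a]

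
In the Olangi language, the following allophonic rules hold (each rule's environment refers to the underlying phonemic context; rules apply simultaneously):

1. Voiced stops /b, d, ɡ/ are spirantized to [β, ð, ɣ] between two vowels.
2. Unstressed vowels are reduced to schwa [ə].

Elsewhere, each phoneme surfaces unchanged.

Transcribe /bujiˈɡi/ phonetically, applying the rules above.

/b/ (word-initial): rule 1 targets it, but not between two vowels → unchanged [b].
Rule 2 applies to /u/ (between /b/ and /j/: in an unstressed syllable) → [ə].
/j/ stays [j].
Rule 2 applies to /i/ (between /j/ and /ɡ/: in an unstressed syllable) → [ə].
Rule 1 applies to /ɡ/ (between /i/ and /i/: between two vowels) → [ɣ].
/i/ — word-final; rule 2 does not apply here → [i].

[bəjəˈɣi]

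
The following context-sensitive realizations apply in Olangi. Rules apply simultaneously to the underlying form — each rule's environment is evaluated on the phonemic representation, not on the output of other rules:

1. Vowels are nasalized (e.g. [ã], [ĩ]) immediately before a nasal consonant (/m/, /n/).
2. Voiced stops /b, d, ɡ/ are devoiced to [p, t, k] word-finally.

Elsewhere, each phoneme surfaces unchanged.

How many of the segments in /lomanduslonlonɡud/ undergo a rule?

Segments that undergo a rule: /o/ → [õ] (rule 1); /a/ → [ã] (rule 1); /o/ → [õ] (rule 1); /o/ → [õ] (rule 1); /d/ → [t] (rule 2).
All other segments surface unchanged.

5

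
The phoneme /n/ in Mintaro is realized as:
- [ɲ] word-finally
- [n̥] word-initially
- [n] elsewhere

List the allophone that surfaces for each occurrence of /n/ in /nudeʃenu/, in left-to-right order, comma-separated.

[n̥], [n]

Occurrence 1 (position 1): word-initially → [n̥].
Occurrence 2 (position 7): no conditioning environment matches → elsewhere allophone [n].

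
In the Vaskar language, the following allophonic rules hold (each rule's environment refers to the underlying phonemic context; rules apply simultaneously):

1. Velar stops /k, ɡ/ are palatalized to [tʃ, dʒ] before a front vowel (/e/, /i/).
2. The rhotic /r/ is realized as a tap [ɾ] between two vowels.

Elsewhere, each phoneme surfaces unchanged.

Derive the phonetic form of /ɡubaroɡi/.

[ɡubaɾodʒi]

/ɡ/ (word-initial) fails the environment for rule 1, so it stays [ɡ].
/u/ — not in any rule's target class → [u].
/b/ stays [b].
/a/ (between /b/ and /r/): no rule targets it → [a].
/r/ meets the environment for rule 2 (between two vowels) → [ɾ].
/o/ (between /r/ and /ɡ/): no rule targets it → [o].
/ɡ/ (between /o/ and /i/): before a front vowel, so rule 1 applies → [dʒ].
/i/ (word-final): no rule targets it → [i].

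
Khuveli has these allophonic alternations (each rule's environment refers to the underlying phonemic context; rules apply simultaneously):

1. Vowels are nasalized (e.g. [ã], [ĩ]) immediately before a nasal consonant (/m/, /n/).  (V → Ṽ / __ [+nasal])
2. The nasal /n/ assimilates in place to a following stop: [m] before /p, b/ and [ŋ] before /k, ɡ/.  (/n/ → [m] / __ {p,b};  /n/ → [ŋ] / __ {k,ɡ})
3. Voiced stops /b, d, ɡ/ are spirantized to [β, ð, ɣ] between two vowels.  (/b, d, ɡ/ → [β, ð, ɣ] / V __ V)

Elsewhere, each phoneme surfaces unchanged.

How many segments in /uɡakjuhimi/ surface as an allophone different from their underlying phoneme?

2

Segments that undergo a rule: /ɡ/ → [ɣ] (rule 3); /i/ → [ĩ] (rule 1).
All other segments surface unchanged.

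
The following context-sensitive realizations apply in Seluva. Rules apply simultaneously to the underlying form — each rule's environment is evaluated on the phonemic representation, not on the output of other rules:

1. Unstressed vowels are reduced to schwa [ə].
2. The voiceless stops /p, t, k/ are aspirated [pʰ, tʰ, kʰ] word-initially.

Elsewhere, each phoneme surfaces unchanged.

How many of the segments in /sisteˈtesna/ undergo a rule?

Segments that undergo a rule: /i/ → [ə] (rule 1); /e/ → [ə] (rule 1); /a/ → [ə] (rule 1).
All other segments surface unchanged.

3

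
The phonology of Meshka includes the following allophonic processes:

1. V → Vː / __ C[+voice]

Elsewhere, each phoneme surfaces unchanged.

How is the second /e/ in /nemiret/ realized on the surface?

/e/ (between /r/ and /t/) fails the environment for rule 1, so it stays [e].

[e]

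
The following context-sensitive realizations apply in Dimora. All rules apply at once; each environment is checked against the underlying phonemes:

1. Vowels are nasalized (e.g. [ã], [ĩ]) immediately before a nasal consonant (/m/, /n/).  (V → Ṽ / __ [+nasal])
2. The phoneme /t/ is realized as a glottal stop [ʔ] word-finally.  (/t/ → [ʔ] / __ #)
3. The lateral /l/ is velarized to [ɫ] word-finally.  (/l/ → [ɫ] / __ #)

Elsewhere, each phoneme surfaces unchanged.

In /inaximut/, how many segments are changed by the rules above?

Segments that undergo a rule: /i/ → [ĩ] (rule 1); /i/ → [ĩ] (rule 1); /t/ → [ʔ] (rule 2).
All other segments surface unchanged.

3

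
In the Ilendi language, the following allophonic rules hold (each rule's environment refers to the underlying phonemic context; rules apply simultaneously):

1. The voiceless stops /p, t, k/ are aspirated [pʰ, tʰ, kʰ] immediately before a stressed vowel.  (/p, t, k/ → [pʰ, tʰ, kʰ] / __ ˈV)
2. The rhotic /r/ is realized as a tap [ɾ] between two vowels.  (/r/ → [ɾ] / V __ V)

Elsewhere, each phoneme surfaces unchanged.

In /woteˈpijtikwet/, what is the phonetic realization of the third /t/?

[t]

/t/ — word-final; rule 1 does not apply here → [t].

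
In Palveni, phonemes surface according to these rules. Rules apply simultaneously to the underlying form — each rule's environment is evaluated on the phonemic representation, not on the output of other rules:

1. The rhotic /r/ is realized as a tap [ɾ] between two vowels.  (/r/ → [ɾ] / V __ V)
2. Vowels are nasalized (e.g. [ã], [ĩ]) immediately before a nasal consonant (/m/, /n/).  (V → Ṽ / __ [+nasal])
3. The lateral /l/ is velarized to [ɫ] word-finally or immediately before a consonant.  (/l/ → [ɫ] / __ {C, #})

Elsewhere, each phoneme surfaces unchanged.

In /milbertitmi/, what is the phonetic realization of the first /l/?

/l/ meets the environment for rule 3 (word-finally or immediately before a consonant) → [ɫ].

[ɫ]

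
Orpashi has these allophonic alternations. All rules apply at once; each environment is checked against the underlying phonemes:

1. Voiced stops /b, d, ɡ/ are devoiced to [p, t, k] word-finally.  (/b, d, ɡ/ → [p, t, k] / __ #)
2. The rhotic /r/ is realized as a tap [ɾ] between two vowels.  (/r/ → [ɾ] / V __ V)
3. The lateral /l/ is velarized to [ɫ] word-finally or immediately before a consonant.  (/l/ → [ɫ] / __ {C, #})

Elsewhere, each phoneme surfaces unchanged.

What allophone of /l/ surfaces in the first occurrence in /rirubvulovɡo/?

/l/ (between /u/ and /o/): rule 3 targets it, but not word-finally or immediately before a consonant → unchanged [l].

[l]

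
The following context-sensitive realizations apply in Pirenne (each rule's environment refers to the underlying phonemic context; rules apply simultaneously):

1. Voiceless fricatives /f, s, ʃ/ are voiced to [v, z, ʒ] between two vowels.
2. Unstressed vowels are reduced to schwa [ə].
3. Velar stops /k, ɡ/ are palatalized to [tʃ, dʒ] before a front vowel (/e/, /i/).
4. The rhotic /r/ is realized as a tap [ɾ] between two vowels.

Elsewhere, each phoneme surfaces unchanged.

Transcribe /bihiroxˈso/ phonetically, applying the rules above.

/b/ — not in any rule's target class → [b].
Rule 2 applies to /i/ (between /b/ and /h/: in an unstressed syllable) → [ə].
/h/ — not in any rule's target class → [h].
/i/ — between /h/ and /r/, in an unstressed syllable — surfaces as [ə] (rule 2).
/r/ meets the environment for rule 4 (between two vowels) → [ɾ].
Rule 2 applies to /o/ (between /r/ and /x/: in an unstressed syllable) → [ə].
/x/ (between /o/ and /s/) is unaffected → [x].
/s/ (between /x/ and /o/) fails the environment for rule 1, so it stays [s].
/o/ (word-final) is in the target of rule 2 but the environment (in an unstressed syllable) is not met → [o].

[bəhəɾəxˈso]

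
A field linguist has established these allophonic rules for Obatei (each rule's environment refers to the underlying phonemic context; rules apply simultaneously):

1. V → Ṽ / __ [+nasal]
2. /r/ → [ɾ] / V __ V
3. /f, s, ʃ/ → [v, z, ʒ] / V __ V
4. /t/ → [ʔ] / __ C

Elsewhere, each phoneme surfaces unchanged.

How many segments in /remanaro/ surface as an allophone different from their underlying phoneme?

Segments that undergo a rule: /e/ → [ẽ] (rule 1); /a/ → [ã] (rule 1); /r/ → [ɾ] (rule 2).
All other segments surface unchanged.

3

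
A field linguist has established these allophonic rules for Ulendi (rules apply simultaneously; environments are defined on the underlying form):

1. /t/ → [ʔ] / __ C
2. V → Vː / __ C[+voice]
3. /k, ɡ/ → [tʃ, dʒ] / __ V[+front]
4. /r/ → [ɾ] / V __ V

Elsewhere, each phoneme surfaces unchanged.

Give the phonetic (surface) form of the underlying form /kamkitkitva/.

[kaːmtʃiʔtʃiʔva]

/k/ (word-initial): rule 3 targets it, but not before a front vowel → unchanged [k].
/a/ (between /k/ and /m/): before a voiced consonant, so rule 2 applies → [aː].
/m/ stays [m].
Rule 3 applies to /k/ (between /m/ and /i/: before a front vowel) → [tʃ].
/i/ (between /k/ and /t/): rule 2 targets it, but not before a voiced consonant → unchanged [i].
/t/ (between /i/ and /k/): immediately before a consonant, so rule 1 applies → [ʔ].
Rule 3 applies to /k/ (between /t/ and /i/: before a front vowel) → [tʃ].
/i/ — between /k/ and /t/; rule 2 does not apply here → [i].
/t/ (between /i/ and /v/): immediately before a consonant, so rule 1 applies → [ʔ].
/v/ (between /t/ and /a/): no rule targets it → [v].
/a/ — word-final; rule 2 does not apply here → [a].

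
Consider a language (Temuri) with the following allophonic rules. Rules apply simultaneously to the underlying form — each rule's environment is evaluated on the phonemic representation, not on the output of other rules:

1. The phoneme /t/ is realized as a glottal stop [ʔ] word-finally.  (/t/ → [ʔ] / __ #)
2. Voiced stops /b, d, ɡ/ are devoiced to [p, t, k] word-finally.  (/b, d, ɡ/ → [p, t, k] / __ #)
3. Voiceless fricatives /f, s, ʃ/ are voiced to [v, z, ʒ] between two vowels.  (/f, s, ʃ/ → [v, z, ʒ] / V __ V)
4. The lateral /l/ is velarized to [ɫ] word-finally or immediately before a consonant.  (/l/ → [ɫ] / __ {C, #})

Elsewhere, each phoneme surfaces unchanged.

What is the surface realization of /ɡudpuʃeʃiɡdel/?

[ɡudpuʒeʒiɡdeɫ]

/ɡ/ (word-initial) fails the environment for rule 2, so it stays [ɡ].
/u/ (between /ɡ/ and /d/) is unaffected → [u].
/d/ (between /u/ and /p/) is in the target of rule 2 but the environment (word-finally) is not met → [d].
/p/ (between /d/ and /u/): no rule targets it → [p].
/u/ (between /p/ and /ʃ/): no rule targets it → [u].
/ʃ/ — between /u/ and /e/, between two vowels — surfaces as [ʒ] (rule 3).
/e/ stays [e].
/ʃ/ (between /e/ and /i/): between two vowels, so rule 3 applies → [ʒ].
/i/ (between /ʃ/ and /ɡ/): no rule targets it → [i].
/ɡ/ (between /i/ and /d/) is in the target of rule 2 but the environment (word-finally) is not met → [ɡ].
/d/ (between /ɡ/ and /e/) is in the target of rule 2 but the environment (word-finally) is not met → [d].
/e/ (between /d/ and /l/) is unaffected → [e].
/l/ (word-final) occurs word-finally or immediately before a consonant → [ɫ] by rule 4.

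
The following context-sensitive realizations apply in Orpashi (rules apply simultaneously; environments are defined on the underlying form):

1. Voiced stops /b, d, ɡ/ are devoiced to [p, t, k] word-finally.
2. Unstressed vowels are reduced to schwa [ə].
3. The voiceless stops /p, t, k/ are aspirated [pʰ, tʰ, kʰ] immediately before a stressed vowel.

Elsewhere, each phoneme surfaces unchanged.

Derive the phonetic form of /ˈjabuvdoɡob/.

[ˈjabəvdəɡəp]

/a/ — between /j/ and /b/; rule 2 does not apply here → [a].
/b/ (between /a/ and /u/) is in the target of rule 1 but the environment (word-finally) is not met → [b].
/u/ (between /b/ and /v/) occurs in an unstressed syllable → [ə] by rule 2.
/d/ (between /v/ and /o/): rule 1 targets it, but not word-finally → unchanged [d].
Rule 2 applies to /o/ (between /d/ and /ɡ/: in an unstressed syllable) → [ə].
/ɡ/ (between /o/ and /o/) fails the environment for rule 1, so it stays [ɡ].
/o/ (between /ɡ/ and /b/) occurs in an unstressed syllable → [ə] by rule 2.
/b/ (word-final) occurs word-finally → [p] by rule 1.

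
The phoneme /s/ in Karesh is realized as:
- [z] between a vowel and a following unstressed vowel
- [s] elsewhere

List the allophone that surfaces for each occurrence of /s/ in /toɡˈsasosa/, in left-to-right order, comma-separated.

Occurrence 1 (position 4): no conditioning environment matches → elsewhere allophone [s].
Occurrence 2 (position 6): between a vowel and a following unstressed vowel → [z].
Occurrence 3 (position 8): between a vowel and a following unstressed vowel → [z].

[s], [z], [z]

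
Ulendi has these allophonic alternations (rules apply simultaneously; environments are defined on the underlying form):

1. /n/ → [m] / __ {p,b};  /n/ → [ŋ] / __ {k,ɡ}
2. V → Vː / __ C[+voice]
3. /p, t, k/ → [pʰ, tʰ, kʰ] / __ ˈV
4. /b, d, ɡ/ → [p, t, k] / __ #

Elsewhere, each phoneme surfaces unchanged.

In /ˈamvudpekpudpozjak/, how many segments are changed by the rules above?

4

Segments that undergo a rule: /a/ → [aː] (rule 2); /u/ → [uː] (rule 2); /u/ → [uː] (rule 2); /o/ → [oː] (rule 2).
All other segments surface unchanged.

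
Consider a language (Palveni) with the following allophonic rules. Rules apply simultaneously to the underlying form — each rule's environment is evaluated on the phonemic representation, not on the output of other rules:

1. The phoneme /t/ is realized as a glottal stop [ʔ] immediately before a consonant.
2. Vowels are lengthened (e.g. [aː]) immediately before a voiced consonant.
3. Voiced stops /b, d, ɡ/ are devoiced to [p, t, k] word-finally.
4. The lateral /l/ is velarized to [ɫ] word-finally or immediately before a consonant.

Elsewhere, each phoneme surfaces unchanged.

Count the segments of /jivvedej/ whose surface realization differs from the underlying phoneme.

Segments that undergo a rule: /i/ → [iː] (rule 2); /e/ → [eː] (rule 2); /e/ → [eː] (rule 2).
All other segments surface unchanged.

3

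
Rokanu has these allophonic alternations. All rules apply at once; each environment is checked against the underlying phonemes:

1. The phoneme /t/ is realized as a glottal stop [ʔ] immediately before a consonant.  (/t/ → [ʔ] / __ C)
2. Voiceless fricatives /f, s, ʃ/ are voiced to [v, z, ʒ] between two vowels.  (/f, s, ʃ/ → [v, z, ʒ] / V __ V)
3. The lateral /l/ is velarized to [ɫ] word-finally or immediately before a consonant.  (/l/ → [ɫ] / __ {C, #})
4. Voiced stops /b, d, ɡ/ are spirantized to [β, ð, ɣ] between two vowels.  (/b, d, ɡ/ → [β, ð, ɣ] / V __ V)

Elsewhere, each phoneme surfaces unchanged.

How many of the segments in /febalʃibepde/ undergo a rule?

3

Segments that undergo a rule: /b/ → [β] (rule 4); /l/ → [ɫ] (rule 3); /b/ → [β] (rule 4).
All other segments surface unchanged.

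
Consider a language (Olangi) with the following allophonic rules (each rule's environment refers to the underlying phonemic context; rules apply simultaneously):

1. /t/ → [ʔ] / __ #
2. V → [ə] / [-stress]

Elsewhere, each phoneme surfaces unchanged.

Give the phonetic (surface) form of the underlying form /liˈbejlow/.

/l/ stays [l].
/i/ meets the environment for rule 2 (in an unstressed syllable) → [ə].
/b/ (between /i/ and /e/) is unaffected → [b].
/e/ (between /b/ and /j/) is in the target of rule 2 but the environment (in an unstressed syllable) is not met → [e].
/j/ (between /e/ and /l/) is unaffected → [j].
/l/ (between /j/ and /o/): no rule targets it → [l].
/o/ meets the environment for rule 2 (in an unstressed syllable) → [ə].
/w/ (word-final): no rule targets it → [w].

[ləˈbejləw]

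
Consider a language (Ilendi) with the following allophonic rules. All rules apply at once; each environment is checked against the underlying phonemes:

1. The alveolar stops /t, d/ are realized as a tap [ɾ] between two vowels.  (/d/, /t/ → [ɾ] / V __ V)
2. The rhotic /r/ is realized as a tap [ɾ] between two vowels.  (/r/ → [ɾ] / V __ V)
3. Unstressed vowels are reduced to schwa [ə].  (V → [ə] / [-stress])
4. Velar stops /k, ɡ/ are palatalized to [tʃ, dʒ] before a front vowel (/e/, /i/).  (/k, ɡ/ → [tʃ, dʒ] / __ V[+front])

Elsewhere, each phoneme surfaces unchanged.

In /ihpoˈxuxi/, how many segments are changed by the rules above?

Segments that undergo a rule: /i/ → [ə] (rule 3); /o/ → [ə] (rule 3); /i/ → [ə] (rule 3).
All other segments surface unchanged.

3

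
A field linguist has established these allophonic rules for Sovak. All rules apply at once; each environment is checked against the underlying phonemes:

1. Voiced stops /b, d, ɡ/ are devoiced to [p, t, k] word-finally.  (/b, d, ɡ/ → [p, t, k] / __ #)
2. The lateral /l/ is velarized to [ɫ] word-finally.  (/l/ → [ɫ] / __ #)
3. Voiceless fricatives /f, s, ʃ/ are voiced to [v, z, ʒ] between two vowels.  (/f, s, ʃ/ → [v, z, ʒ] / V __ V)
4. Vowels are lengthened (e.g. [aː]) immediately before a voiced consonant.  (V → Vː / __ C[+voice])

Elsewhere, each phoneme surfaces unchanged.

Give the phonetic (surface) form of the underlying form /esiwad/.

/e/ (word-initial) is in the target of rule 4 but the environment (before a voiced consonant) is not met → [e].
/s/ (between /e/ and /i/) occurs between two vowels → [z] by rule 3.
/i/ meets the environment for rule 4 (before a voiced consonant) → [iː].
/w/ — not in any rule's target class → [w].
Rule 4 applies to /a/ (between /w/ and /d/: before a voiced consonant) → [aː].
/d/ meets the environment for rule 1 (word-finally) → [t].

[eziːwaːt]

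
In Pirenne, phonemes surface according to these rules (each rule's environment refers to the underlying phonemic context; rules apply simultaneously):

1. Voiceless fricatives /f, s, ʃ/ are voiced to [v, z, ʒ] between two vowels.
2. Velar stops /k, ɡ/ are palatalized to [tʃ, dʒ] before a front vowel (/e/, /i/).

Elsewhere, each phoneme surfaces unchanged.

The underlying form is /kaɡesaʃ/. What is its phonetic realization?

[kadʒezaʃ]

/k/ — word-initial; rule 2 does not apply here → [k].
/a/ — not in any rule's target class → [a].
/ɡ/ meets the environment for rule 2 (before a front vowel) → [dʒ].
/e/ (between /ɡ/ and /s/) is unaffected → [e].
/s/ — between /e/ and /a/, between two vowels — surfaces as [z] (rule 1).
/a/ stays [a].
/ʃ/ (word-final) fails the environment for rule 1, so it stays [ʃ].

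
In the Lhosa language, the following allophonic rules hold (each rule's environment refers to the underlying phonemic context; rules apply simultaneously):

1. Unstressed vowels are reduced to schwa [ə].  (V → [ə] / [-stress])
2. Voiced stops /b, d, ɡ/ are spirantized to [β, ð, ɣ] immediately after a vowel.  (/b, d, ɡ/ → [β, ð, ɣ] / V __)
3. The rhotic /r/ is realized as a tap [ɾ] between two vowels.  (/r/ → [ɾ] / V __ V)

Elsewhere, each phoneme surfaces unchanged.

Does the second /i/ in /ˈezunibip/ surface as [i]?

/i/ — between /b/ and /p/, in an unstressed syllable — surfaces as [ə] (rule 1).
The actual realization is [ə], not [i].

No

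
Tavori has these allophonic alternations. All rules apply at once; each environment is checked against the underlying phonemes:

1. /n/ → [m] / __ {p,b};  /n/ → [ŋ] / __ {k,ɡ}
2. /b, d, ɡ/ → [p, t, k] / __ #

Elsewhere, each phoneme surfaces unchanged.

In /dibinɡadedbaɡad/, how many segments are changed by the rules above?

Segments that undergo a rule: /n/ → [ŋ] (rule 1); /d/ → [t] (rule 2).
All other segments surface unchanged.

2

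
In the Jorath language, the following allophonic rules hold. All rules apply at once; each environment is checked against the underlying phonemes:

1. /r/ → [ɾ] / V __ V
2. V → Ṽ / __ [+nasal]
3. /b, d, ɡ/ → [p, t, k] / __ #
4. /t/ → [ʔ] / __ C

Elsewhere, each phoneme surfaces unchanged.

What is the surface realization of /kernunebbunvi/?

[kernũnebbũnvi]

/k/ (word-initial): no rule targets it → [k].
/e/ (between /k/ and /r/): rule 2 targets it, but not before a nasal consonant → unchanged [e].
/r/ — between /e/ and /n/; rule 1 does not apply here → [r].
/n/ stays [n].
/u/ (between /n/ and /n/): before a nasal consonant, so rule 2 applies → [ũ].
/n/ — not in any rule's target class → [n].
/e/ (between /n/ and /b/) is in the target of rule 2 but the environment (before a nasal consonant) is not met → [e].
/b/ (between /e/ and /b/): rule 3 targets it, but not word-finally → unchanged [b].
/b/ (between /b/ and /u/) is in the target of rule 3 but the environment (word-finally) is not met → [b].
Rule 2 applies to /u/ (between /b/ and /n/: before a nasal consonant) → [ũ].
/n/ — not in any rule's target class → [n].
/v/ stays [v].
/i/ (word-final): rule 2 targets it, but not before a nasal consonant → unchanged [i].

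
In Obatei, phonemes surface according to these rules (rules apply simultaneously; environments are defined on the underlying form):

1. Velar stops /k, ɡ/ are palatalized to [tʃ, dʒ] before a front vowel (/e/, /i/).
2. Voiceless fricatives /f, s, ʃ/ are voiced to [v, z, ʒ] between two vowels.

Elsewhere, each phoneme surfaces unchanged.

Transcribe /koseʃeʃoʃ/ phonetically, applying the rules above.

[kozeʒeʒoʃ]

/k/ — word-initial; rule 1 does not apply here → [k].
Rule 2 applies to /s/ (between /o/ and /e/: between two vowels) → [z].
/ʃ/ (between /e/ and /e/): between two vowels, so rule 2 applies → [ʒ].
/ʃ/ (between /e/ and /o/) occurs between two vowels → [ʒ] by rule 2.
/ʃ/ (word-final) fails the environment for rule 2, so it stays [ʃ].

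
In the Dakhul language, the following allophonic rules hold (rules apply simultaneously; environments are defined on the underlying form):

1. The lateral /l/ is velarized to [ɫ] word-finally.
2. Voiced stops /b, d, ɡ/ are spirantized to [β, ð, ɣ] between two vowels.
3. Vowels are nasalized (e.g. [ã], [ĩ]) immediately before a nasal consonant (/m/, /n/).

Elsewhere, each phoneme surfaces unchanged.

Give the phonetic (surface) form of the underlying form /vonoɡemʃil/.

[võnoɣẽmʃiɫ]

/v/ stays [v].
/o/ meets the environment for rule 3 (before a nasal consonant) → [õ].
/n/ stays [n].
/o/ (between /n/ and /ɡ/) is in the target of rule 3 but the environment (before a nasal consonant) is not met → [o].
Rule 2 applies to /ɡ/ (between /o/ and /e/: between two vowels) → [ɣ].
/e/ (between /ɡ/ and /m/) occurs before a nasal consonant → [ẽ] by rule 3.
/m/ (between /e/ and /ʃ/): no rule targets it → [m].
/ʃ/ stays [ʃ].
/i/ (between /ʃ/ and /l/) fails the environment for rule 3, so it stays [i].
Rule 1 applies to /l/ (word-final: word-finally) → [ɫ].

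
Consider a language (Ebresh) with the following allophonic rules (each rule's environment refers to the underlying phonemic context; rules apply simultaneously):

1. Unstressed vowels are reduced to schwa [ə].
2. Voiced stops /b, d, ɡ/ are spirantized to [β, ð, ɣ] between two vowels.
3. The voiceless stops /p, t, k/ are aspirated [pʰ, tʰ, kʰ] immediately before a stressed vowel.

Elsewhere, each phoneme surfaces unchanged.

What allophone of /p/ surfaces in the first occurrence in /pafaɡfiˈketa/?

[p]

/p/ (word-initial) is in the target of rule 3 but the environment (immediately before a stressed vowel) is not met → [p].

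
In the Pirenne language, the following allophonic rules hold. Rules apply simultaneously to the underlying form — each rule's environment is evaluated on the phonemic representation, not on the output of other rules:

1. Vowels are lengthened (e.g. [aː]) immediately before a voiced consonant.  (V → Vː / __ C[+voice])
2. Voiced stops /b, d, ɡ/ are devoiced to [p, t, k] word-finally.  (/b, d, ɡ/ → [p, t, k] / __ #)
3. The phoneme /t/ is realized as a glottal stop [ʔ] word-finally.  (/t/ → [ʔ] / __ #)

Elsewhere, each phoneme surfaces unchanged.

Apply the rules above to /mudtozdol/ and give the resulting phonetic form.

/u/ meets the environment for rule 1 (before a voiced consonant) → [uː].
/d/ — between /u/ and /t/; rule 2 does not apply here → [d].
/t/ (between /d/ and /o/): rule 3 targets it, but not word-finally → unchanged [t].
/o/ (between /t/ and /z/) occurs before a voiced consonant → [oː] by rule 1.
/d/ (between /z/ and /o/) fails the environment for rule 2, so it stays [d].
/o/ — between /d/ and /l/, before a voiced consonant — surfaces as [oː] (rule 1).

[muːdtoːzdoːl]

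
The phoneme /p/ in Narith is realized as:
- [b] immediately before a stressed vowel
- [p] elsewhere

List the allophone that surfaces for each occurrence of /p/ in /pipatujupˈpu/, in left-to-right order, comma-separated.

[p], [p], [p], [b]

Occurrence 1 (position 1): no conditioning environment matches → elsewhere allophone [p].
Occurrence 2 (position 3): no conditioning environment matches → elsewhere allophone [p].
Occurrence 3 (position 9): no conditioning environment matches → elsewhere allophone [p].
Occurrence 4 (position 10): immediately before a stressed vowel → [b].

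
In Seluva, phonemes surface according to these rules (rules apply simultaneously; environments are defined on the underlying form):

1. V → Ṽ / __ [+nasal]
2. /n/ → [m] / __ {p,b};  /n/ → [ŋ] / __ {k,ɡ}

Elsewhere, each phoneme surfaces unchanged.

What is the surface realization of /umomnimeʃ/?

[ũmõmnĩmeʃ]

/u/ (word-initial): before a nasal consonant, so rule 1 applies → [ũ].
/m/ (between /u/ and /o/) is unaffected → [m].
Rule 1 applies to /o/ (between /m/ and /m/: before a nasal consonant) → [õ].
/m/ stays [m].
/n/ (between /m/ and /i/): rule 2 targets it, but not before a labial or velar stop → unchanged [n].
/i/ — between /n/ and /m/, before a nasal consonant — surfaces as [ĩ] (rule 1).
/m/ (between /i/ and /e/) is unaffected → [m].
/e/ (between /m/ and /ʃ/) is in the target of rule 1 but the environment (before a nasal consonant) is not met → [e].
/ʃ/ (word-final) is unaffected → [ʃ].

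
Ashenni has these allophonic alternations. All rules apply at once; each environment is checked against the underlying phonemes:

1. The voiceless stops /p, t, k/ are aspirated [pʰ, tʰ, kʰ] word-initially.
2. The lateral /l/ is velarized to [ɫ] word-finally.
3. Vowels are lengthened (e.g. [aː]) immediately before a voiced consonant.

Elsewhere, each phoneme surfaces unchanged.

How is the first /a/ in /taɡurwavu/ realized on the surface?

/a/ (between /t/ and /ɡ/) occurs before a voiced consonant → [aː] by rule 3.

[aː]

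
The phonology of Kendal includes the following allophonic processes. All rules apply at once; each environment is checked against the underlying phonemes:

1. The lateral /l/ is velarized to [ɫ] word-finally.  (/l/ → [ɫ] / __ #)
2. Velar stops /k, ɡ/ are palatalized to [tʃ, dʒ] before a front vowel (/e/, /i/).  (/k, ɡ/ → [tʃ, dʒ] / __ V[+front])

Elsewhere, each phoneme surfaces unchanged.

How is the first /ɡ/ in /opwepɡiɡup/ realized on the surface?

[dʒ]

Rule 2 applies to /ɡ/ (between /p/ and /i/: before a front vowel) → [dʒ].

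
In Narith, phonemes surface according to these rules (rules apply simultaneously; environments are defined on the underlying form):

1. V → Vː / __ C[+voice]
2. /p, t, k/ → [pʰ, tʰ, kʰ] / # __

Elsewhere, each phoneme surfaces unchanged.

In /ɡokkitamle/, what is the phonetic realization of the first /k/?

/k/ — between /o/ and /k/; rule 2 does not apply here → [k].

[k]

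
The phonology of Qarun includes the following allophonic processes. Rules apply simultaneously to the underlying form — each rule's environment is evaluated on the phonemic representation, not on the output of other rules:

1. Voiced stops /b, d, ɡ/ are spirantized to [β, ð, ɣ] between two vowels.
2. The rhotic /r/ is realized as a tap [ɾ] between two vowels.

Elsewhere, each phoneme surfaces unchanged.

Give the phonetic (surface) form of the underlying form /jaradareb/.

/j/ (word-initial) is unaffected → [j].
/a/ (between /j/ and /r/): no rule targets it → [a].
/r/ meets the environment for rule 2 (between two vowels) → [ɾ].
/a/ — not in any rule's target class → [a].
/d/ meets the environment for rule 1 (between two vowels) → [ð].
/a/ — not in any rule's target class → [a].
Rule 2 applies to /r/ (between /a/ and /e/: between two vowels) → [ɾ].
/e/ — not in any rule's target class → [e].
/b/ (word-final): rule 1 targets it, but not between two vowels → unchanged [b].

[jaɾaðaɾeb]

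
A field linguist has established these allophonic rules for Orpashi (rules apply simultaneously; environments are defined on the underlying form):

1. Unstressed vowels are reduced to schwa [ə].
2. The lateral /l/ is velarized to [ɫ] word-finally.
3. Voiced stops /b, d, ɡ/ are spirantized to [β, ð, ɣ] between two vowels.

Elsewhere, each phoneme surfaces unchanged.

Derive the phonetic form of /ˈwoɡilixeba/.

[ˈwoɣələxəβə]

/w/ (word-initial) is unaffected → [w].
/o/ (between /w/ and /ɡ/) is in the target of rule 1 but the environment (in an unstressed syllable) is not met → [o].
/ɡ/ — between /o/ and /i/, between two vowels — surfaces as [ɣ] (rule 3).
/i/ meets the environment for rule 1 (in an unstressed syllable) → [ə].
/l/ (between /i/ and /i/): rule 2 targets it, but not word-finally → unchanged [l].
/i/ — between /l/ and /x/, in an unstressed syllable — surfaces as [ə] (rule 1).
/x/ (between /i/ and /e/) is unaffected → [x].
/e/ (between /x/ and /b/) occurs in an unstressed syllable → [ə] by rule 1.
/b/ (between /e/ and /a/) occurs between two vowels → [β] by rule 3.
/a/ (word-final): in an unstressed syllable, so rule 1 applies → [ə].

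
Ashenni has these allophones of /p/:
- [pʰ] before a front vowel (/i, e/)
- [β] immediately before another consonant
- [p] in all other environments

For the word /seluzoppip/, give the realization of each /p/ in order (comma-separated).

Occurrence 1 (position 7): immediately before another consonant → [β].
Occurrence 2 (position 8): before a front vowel (/i, e/) → [pʰ].
Occurrence 3 (position 10): no conditioning environment matches → elsewhere allophone [p].

[β], [pʰ], [p]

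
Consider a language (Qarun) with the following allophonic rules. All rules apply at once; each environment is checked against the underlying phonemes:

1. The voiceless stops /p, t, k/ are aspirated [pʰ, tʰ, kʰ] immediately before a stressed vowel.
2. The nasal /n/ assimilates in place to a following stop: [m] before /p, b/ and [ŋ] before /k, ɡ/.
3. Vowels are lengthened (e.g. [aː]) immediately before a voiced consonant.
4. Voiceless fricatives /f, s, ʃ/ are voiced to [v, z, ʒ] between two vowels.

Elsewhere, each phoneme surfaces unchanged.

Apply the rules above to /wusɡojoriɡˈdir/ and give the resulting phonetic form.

[wusɡoːjoːriːɡˈdiːr]

/w/ stays [w].
/u/ — between /w/ and /s/; rule 3 does not apply here → [u].
/s/ — between /u/ and /ɡ/; rule 4 does not apply here → [s].
/ɡ/ (between /s/ and /o/) is unaffected → [ɡ].
/o/ meets the environment for rule 3 (before a voiced consonant) → [oː].
/j/ (between /o/ and /o/) is unaffected → [j].
/o/ (between /j/ and /r/): before a voiced consonant, so rule 3 applies → [oː].
/r/ stays [r].
Rule 3 applies to /i/ (between /r/ and /ɡ/: before a voiced consonant) → [iː].
/ɡ/ (between /i/ and /d/) is unaffected → [ɡ].
/d/ (between /ɡ/ and /i/): no rule targets it → [d].
/i/ meets the environment for rule 3 (before a voiced consonant) → [iː].
/r/ (word-final) is unaffected → [r].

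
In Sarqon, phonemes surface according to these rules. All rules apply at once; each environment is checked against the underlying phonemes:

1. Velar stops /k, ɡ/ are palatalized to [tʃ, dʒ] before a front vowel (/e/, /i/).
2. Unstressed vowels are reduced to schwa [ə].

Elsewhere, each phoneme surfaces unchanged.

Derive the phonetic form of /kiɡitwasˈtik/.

/k/ meets the environment for rule 1 (before a front vowel) → [tʃ].
/i/ (between /k/ and /ɡ/): in an unstressed syllable, so rule 2 applies → [ə].
/ɡ/ (between /i/ and /i/) occurs before a front vowel → [dʒ] by rule 1.
/i/ (between /ɡ/ and /t/): in an unstressed syllable, so rule 2 applies → [ə].
/t/ — not in any rule's target class → [t].
/w/ (between /t/ and /a/) is unaffected → [w].
Rule 2 applies to /a/ (between /w/ and /s/: in an unstressed syllable) → [ə].
/s/ (between /a/ and /t/): no rule targets it → [s].
/t/ (between /s/ and /i/) is unaffected → [t].
/i/ (between /t/ and /k/) is in the target of rule 2 but the environment (in an unstressed syllable) is not met → [i].
/k/ (word-final): rule 1 targets it, but not before a front vowel → unchanged [k].

[tʃədʒətwəsˈtik]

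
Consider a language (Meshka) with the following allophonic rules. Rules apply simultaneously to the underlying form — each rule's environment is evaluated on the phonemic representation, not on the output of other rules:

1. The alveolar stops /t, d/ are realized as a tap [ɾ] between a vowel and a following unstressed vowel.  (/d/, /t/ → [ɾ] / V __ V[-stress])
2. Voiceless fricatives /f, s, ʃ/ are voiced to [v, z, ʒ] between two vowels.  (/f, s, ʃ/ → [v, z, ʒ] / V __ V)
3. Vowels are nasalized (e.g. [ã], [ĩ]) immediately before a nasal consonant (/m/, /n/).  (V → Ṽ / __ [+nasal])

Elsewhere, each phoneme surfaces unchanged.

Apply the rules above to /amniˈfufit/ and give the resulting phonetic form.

/a/ — word-initial, before a nasal consonant — surfaces as [ã] (rule 3).
/i/ (between /n/ and /f/) is in the target of rule 3 but the environment (before a nasal consonant) is not met → [i].
/f/ — between /i/ and /u/, between two vowels — surfaces as [v] (rule 2).
/u/ — between /f/ and /f/; rule 3 does not apply here → [u].
/f/ (between /u/ and /i/) occurs between two vowels → [v] by rule 2.
/i/ (between /f/ and /t/) fails the environment for rule 3, so it stays [i].
/t/ — word-final; rule 1 does not apply here → [t].

[ãmniˈvuvit]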